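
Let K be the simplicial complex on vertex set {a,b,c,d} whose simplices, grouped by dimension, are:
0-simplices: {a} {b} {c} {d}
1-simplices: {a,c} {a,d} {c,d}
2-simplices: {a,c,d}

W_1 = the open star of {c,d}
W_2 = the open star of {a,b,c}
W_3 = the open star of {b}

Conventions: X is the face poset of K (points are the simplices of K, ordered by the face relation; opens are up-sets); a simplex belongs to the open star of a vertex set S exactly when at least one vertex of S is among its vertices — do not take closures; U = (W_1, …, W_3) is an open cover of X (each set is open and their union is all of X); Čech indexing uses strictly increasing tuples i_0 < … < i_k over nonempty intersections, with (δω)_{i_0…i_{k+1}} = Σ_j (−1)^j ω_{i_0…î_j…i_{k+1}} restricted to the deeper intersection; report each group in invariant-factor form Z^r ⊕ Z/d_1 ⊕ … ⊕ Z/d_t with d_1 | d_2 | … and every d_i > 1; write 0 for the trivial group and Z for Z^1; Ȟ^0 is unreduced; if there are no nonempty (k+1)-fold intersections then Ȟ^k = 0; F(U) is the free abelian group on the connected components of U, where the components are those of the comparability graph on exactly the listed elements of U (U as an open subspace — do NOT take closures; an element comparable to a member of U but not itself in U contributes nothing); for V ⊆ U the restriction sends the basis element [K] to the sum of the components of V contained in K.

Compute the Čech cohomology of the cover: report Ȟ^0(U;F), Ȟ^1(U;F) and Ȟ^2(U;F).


Ȟ^0 ≅ Z^2,  Ȟ^1 ≅ 0,  Ȟ^2 ≅ 0

intersection data:
  W1={{c},{d},{a,c},{a,d},{c,d},{a,c,d}} W2={{a},{b},{c},{a,c},{a,d},{c,d},{a,c,d}} W3={{b}}
  W12={{c},{a,c},{a,d},{c,d},{a,c,d}} W23={{b}}
components per intersection:
  W1: {{c},{d},{a,c},{a,d},{c,d},{a,c,d}}
  W2: {{a},{c},{a,c},{a,d},{c,d},{a,c,d}} {{b}}
  W3: {{b}}
  W12: {{c},{a,c},{a,d},{c,d},{a,c,d}}
  W23: {{b}}
C dims 4,2; δ0: rk 2, SNF 1^2
Ȟ^0 = (4 − 2) − 0 = 2, so Ȟ^0 ≅ Z^2
Ȟ^1 = (2 − 0) − 2 = 0, so Ȟ^1 ≅ 0
Ȟ^2 = (0 − 0) − 0 = 0, so Ȟ^2 ≅ 0


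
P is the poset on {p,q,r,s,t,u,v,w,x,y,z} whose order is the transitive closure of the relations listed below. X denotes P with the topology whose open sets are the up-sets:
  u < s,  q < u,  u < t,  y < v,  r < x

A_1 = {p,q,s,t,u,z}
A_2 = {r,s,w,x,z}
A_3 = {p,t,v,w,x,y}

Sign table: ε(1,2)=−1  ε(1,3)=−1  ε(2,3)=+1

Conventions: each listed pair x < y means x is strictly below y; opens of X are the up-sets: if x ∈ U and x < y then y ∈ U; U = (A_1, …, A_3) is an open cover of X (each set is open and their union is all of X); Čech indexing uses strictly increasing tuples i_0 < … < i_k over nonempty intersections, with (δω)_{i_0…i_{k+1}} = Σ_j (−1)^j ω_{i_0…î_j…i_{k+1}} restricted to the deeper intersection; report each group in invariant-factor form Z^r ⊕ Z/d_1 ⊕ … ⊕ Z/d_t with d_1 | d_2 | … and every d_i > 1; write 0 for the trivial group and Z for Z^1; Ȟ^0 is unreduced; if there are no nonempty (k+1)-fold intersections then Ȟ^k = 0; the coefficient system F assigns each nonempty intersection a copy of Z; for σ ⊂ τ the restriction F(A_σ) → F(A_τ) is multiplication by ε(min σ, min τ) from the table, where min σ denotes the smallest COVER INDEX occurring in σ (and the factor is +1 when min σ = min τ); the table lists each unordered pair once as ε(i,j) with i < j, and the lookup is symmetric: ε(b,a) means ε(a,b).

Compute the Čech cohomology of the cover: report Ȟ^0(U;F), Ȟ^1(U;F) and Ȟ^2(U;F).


Ȟ^0 = Z; Ȟ^1 = Z; Ȟ^2 = 0

cover nerve:
  A12={s,z} A13={p,t} A23={w,x}
C dims 3,3; δ0: rk 2, SNF 1^2
Ȟ^0: (3−2)−0=1 ⇒ Z
Ȟ^1: (3−0)−2=1 ⇒ Z
Ȟ^2: (0−0)−0=0 ⇒ 0


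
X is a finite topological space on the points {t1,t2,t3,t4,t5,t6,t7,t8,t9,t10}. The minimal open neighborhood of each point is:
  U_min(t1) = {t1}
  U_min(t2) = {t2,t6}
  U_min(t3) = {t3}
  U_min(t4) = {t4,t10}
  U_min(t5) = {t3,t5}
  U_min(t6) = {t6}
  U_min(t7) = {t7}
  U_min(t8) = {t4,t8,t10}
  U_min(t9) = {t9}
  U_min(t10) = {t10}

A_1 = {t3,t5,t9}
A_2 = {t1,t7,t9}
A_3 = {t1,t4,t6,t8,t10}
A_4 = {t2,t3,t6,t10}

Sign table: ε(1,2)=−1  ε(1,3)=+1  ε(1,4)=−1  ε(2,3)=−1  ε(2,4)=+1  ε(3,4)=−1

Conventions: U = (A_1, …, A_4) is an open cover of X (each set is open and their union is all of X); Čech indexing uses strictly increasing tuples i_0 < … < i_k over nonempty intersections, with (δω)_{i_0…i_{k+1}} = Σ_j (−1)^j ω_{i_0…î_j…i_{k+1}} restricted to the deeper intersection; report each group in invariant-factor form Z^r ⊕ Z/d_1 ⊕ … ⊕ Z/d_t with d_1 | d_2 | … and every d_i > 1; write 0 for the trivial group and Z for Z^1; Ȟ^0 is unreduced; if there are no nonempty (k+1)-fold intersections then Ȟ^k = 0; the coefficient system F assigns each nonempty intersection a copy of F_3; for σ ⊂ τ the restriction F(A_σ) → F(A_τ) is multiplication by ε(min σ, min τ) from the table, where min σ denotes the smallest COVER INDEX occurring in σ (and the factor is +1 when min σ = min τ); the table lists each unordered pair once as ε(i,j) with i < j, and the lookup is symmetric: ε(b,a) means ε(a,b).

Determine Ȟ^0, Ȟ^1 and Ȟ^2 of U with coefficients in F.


Ȟ^0(U;F) ≅ Z/3, Ȟ^1(U;F) ≅ Z/3 and Ȟ^2(U;F) ≅ 0

nerve of the cover:
  A12={t9} A14={t3} A23={t1} A34={t6,t10}
C dims 4,4; δ0: rk_F3 3
Ȟ^0 = (4 − 3) − 0 = 1, so Ȟ^0 ≅ Z/3
Ȟ^1 = (4 − 0) − 3 = 1, so Ȟ^1 ≅ Z/3
Ȟ^2 = (0 − 0) − 0 = 0, so Ȟ^2 ≅ 0


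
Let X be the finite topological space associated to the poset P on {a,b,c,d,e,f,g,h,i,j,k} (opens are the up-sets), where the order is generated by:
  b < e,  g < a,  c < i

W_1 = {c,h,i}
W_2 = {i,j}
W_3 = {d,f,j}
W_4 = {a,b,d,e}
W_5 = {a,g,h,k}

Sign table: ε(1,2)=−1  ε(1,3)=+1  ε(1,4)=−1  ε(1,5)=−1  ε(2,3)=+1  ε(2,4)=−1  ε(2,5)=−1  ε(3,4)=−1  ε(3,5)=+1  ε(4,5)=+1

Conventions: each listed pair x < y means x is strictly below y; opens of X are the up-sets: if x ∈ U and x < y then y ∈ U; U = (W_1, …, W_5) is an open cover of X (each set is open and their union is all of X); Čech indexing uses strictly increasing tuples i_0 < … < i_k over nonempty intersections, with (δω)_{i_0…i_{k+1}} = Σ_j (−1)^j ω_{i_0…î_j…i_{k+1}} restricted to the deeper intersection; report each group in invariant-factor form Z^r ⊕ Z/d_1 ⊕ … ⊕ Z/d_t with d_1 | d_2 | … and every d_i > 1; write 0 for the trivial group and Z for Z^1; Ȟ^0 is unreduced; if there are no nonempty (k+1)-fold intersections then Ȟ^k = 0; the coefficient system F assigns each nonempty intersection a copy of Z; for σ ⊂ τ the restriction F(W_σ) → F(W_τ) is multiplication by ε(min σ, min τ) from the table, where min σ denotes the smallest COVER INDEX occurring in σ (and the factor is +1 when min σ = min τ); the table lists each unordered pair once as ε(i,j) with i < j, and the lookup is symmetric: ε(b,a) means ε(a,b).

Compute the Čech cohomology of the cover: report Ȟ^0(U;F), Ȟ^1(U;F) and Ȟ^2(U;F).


Ȟ^0 = 0, Ȟ^1 = Z/2, Ȟ^2 = 0

nerve simplices:
  W12={i} W15={h} W23={j} W34={d} W45={a}
C dims 5,5; δ0: rk 5, SNF 1^4·2
degree 0: 5−5−0 = 0 → Ȟ^0 ≅ 0
degree 1: 5−0−5 = 0 plus torsion [2] → Ȟ^1 ≅ Z/2
degree 2: 0−0−0 = 0 → Ȟ^2 ≅ 0


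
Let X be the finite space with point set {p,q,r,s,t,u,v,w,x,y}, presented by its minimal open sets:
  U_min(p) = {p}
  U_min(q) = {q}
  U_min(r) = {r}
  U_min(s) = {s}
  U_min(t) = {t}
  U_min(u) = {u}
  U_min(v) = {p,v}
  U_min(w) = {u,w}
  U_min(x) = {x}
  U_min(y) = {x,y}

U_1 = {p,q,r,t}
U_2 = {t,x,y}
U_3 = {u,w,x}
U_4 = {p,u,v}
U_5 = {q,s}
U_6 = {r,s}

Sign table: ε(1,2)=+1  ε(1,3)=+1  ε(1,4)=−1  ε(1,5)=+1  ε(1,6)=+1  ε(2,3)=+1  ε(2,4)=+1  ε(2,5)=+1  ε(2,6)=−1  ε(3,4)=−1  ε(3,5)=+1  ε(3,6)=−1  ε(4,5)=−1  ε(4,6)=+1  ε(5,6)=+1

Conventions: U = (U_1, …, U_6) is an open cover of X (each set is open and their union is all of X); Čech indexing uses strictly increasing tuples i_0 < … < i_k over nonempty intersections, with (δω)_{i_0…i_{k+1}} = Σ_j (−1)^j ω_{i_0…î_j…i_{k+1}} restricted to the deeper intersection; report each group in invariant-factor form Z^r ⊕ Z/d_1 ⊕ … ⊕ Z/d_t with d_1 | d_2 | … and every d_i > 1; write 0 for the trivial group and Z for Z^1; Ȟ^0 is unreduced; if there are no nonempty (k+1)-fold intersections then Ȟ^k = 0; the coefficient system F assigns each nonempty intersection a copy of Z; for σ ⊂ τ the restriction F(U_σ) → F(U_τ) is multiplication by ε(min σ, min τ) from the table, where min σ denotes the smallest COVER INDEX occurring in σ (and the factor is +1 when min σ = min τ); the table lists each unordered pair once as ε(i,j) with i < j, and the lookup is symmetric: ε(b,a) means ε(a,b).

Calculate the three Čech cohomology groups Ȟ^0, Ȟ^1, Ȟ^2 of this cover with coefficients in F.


cover nerve:
  U12={t} U14={p} U15={q} U16={r} U23={x} U34={u} U56={s}
C dims 6,7; δ0: rk 5, SNF 1^5
Ȟ^0: (6−5)−0=1 ⇒ Z
Ȟ^1: (7−0)−5=2 ⇒ Z^2
Ȟ^2: (0−0)−0=0 ⇒ 0

Ȟ^0 ≅ Z, Ȟ^1 ≅ Z^2 and Ȟ^2 ≅ 0


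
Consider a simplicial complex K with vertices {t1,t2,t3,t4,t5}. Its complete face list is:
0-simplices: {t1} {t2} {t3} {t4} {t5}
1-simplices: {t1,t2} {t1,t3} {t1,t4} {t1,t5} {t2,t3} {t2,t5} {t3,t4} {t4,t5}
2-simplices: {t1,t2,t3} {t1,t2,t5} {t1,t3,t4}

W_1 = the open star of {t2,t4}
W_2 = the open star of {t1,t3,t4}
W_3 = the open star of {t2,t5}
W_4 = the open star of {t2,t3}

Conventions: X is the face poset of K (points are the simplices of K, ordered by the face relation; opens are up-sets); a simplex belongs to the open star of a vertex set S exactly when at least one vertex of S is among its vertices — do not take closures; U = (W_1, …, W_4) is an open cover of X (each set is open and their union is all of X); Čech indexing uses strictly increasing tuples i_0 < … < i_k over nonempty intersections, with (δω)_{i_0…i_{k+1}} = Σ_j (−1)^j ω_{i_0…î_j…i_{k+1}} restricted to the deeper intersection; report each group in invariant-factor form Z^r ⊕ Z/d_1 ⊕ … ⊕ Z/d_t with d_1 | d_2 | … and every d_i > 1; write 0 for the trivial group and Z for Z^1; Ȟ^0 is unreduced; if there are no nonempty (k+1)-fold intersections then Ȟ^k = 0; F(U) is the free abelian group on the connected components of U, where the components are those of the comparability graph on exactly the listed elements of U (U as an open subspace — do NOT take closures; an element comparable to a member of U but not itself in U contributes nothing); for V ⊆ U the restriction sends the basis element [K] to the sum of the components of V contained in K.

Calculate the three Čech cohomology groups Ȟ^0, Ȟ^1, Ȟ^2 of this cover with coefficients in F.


Ȟ^0(U;F) ≅ Z,  Ȟ^1(U;F) ≅ Z,  Ȟ^2(U;F) ≅ 0

nerve simplices:
  W1={{t2},{t4},{t1,t2},{t1,t4},{t2,t3},{t2,t5},{t3,t4},{t4,t5},{t1,t2,t3},{t1,t2,t5},{t1,t3,t4}} W2={{t1},{t3},{t4},{t1,t2},{t1,t3},{t1,t4},{t1,t5},{t2,t3},{t3,t4},{t4,t5},{t1,t2,t3},{t1,t2,t5},{t1,t3,t4}} W3={{t2},{t5},{t1,t2},{t1,t5},{t2,t3},{t2,t5},{t4,t5},{t1,t2,t3},{t1,t2,t5}} W4={{t2},{t3},{t1,t2},{t1,t3},{t2,t3},{t2,t5},{t3,t4},{t1,t2,t3},{t1,t2,t5},{t1,t3,t4}}
  W12={{t4},{t1,t2},{t1,t4},{t2,t3},{t3,t4},{t4,t5},{t1,t2,t3},{t1,t2,t5},{t1,t3,t4}} W13={{t2},{t1,t2},{t2,t3},{t2,t5},{t4,t5},{t1,t2,t3},{t1,t2,t5}} W14={{t2},{t1,t2},{t2,t3},{t2,t5},{t3,t4},{t1,t2,t3},{t1,t2,t5},{t1,t3,t4}} W23={{t1,t2},{t1,t5},{t2,t3},{t4,t5},{t1,t2,t3},{t1,t2,t5}} W24={{t3},{t1,t2},{t1,t3},{t2,t3},{t3,t4},{t1,t2,t3},{t1,t2,t5},{t1,t3,t4}} W34={{t2},{t1,t2},{t2,t3},{t2,t5},{t1,t2,t3},{t1,t2,t5}}
  W123={{t1,t2},{t2,t3},{t4,t5},{t1,t2,t3},{t1,t2,t5}} W124={{t1,t2},{t2,t3},{t3,t4},{t1,t2,t3},{t1,t2,t5},{t1,t3,t4}} W134={{t2},{t1,t2},{t2,t3},{t2,t5},{t1,t2,t3},{t1,t2,t5}} W234={{t1,t2},{t2,t3},{t1,t2,t3},{t1,t2,t5}}
  W1234={{t1,t2},{t2,t3},{t1,t2,t3},{t1,t2,t5}}
components per intersection:
  W1: {{t2},{t1,t2},{t2,t3},{t2,t5},{t1,t2,t3},{t1,t2,t5}} {{t4},{t1,t4},{t3,t4},{t4,t5},{t1,t3,t4}}
  W2: {{t1},{t3},{t4},{t1,t2},{t1,t3},{t1,t4},{t1,t5},{t2,t3},{t3,t4},{t4,t5},{t1,t2,t3},{t1,t2,t5},{t1,t3,t4}}
  W3: {{t2},{t5},{t1,t2},{t1,t5},{t2,t3},{t2,t5},{t4,t5},{t1,t2,t3},{t1,t2,t5}}
  W4: {{t2},{t3},{t1,t2},{t1,t3},{t2,t3},{t2,t5},{t3,t4},{t1,t2,t3},{t1,t2,t5},{t1,t3,t4}}
  W12: {{t4},{t1,t4},{t3,t4},{t4,t5},{t1,t3,t4}} {{t1,t2},{t2,t3},{t1,t2,t3},{t1,t2,t5}}
  W13: {{t2},{t1,t2},{t2,t3},{t2,t5},{t1,t2,t3},{t1,t2,t5}} {{t4,t5}}
  W14: {{t2},{t1,t2},{t2,t3},{t2,t5},{t1,t2,t3},{t1,t2,t5}} {{t3,t4},{t1,t3,t4}}
  W23: {{t1,t2},{t1,t5},{t2,t3},{t1,t2,t3},{t1,t2,t5}} {{t4,t5}}
  W24: {{t3},{t1,t2},{t1,t3},{t2,t3},{t3,t4},{t1,t2,t3},{t1,t2,t5},{t1,t3,t4}}
  W34: {{t2},{t1,t2},{t2,t3},{t2,t5},{t1,t2,t3},{t1,t2,t5}}
  W123: {{t1,t2},{t2,t3},{t1,t2,t3},{t1,t2,t5}} {{t4,t5}}
  W124: {{t1,t2},{t2,t3},{t1,t2,t3},{t1,t2,t5}} {{t3,t4},{t1,t3,t4}}
  W134: {{t2},{t1,t2},{t2,t3},{t2,t5},{t1,t2,t3},{t1,t2,t5}}
  W234: {{t1,t2},{t2,t3},{t1,t2,t3},{t1,t2,t5}}
  W1234: {{t1,t2},{t2,t3},{t1,t2,t3},{t1,t2,t5}}
C dims 5,10,6,1; δ0: rk 4, SNF 1^4; δ1: rk 5, SNF 1^5; δ2: rk 1, SNF 1^1
degree 0: 5−4−0 = 1 → Ȟ^0 ≅ Z
degree 1: 10−5−4 = 1 → Ȟ^1 ≅ Z
degree 2: 6−1−5 = 0 → Ȟ^2 ≅ 0


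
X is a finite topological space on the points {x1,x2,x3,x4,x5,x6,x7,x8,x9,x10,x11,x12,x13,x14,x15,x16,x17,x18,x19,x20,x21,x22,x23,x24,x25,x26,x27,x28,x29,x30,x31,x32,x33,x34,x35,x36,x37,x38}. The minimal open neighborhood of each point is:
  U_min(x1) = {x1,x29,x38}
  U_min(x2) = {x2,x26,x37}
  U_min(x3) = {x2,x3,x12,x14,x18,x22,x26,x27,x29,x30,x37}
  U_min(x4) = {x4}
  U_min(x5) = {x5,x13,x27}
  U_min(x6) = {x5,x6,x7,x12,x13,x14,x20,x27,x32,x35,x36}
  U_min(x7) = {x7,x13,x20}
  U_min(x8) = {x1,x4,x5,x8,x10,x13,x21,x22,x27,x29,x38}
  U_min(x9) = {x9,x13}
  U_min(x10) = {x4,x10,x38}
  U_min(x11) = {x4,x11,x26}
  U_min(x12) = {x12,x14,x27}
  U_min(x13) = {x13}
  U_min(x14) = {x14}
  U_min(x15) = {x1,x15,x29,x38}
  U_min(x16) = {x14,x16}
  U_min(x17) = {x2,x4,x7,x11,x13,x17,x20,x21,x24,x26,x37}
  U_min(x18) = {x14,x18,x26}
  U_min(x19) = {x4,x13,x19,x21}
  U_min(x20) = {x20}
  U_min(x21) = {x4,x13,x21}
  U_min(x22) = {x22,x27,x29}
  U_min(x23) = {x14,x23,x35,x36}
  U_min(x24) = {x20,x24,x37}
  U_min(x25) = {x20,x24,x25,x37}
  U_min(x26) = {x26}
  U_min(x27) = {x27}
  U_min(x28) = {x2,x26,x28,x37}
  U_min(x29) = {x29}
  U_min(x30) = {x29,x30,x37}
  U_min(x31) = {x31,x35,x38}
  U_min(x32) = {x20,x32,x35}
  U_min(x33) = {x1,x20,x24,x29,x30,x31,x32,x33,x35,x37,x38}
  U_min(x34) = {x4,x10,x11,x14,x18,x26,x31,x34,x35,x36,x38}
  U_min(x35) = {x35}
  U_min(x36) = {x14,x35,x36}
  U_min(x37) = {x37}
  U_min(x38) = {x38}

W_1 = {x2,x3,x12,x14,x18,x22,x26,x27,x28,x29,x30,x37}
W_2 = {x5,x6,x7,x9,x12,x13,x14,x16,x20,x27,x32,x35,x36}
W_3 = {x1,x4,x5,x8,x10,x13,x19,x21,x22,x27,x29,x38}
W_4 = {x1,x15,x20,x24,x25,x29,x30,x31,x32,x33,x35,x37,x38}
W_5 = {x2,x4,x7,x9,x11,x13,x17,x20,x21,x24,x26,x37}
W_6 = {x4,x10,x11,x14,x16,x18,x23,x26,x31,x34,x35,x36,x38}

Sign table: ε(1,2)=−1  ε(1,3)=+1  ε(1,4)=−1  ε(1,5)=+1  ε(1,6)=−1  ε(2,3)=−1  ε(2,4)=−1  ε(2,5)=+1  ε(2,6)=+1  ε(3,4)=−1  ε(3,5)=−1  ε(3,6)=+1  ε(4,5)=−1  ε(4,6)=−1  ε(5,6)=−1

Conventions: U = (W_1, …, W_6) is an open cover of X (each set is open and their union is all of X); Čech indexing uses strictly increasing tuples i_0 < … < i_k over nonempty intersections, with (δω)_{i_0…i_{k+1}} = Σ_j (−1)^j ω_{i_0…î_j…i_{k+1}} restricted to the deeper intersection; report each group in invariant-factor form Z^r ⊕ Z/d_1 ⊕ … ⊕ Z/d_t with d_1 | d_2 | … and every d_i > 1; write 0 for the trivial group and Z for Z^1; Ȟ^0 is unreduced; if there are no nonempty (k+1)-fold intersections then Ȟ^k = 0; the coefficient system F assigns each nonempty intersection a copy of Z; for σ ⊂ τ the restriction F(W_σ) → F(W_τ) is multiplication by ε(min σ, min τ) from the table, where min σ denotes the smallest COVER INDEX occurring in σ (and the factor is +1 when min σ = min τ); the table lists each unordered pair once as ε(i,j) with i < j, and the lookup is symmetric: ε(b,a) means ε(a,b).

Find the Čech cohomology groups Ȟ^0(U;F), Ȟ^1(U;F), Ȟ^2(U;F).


Ȟ^0(U;F) ≅ 0; Ȟ^1(U;F) ≅ Z/2; Ȟ^2(U;F) ≅ Z

nonempty intersections:
  W12={x12,x14,x27} W13={x22,x27,x29} W14={x29,x30,x37} W15={x2,x26,x37} W16={x14,x18,x26} W23={x5,x13,x27} W24={x20,x32,x35} W25={x7,x9,x13,x20} W26={x14,x16,x35,x36} W34={x1,x29,x38} W35={x4,x13,x21} W36={x4,x10,x38} W45={x20,x24,x37} W46={x31,x35,x38} W56={x4,x11,x26}
  W123={x27} W126={x14} W134={x29} W145={x37} W156={x26} W235={x13} W245={x20} W246={x35} W346={x38} W356={x4}
C dims 6,15,10; δ0: rk 6, SNF 1^5·2; δ1: rk 9, SNF 1^9
Ȟ^0: (6−6)−0=0 ⇒ 0
Ȟ^1: (15−9)−6=0 plus torsion [2] ⇒ Z/2
Ȟ^2: (10−0)−9=1 ⇒ Z


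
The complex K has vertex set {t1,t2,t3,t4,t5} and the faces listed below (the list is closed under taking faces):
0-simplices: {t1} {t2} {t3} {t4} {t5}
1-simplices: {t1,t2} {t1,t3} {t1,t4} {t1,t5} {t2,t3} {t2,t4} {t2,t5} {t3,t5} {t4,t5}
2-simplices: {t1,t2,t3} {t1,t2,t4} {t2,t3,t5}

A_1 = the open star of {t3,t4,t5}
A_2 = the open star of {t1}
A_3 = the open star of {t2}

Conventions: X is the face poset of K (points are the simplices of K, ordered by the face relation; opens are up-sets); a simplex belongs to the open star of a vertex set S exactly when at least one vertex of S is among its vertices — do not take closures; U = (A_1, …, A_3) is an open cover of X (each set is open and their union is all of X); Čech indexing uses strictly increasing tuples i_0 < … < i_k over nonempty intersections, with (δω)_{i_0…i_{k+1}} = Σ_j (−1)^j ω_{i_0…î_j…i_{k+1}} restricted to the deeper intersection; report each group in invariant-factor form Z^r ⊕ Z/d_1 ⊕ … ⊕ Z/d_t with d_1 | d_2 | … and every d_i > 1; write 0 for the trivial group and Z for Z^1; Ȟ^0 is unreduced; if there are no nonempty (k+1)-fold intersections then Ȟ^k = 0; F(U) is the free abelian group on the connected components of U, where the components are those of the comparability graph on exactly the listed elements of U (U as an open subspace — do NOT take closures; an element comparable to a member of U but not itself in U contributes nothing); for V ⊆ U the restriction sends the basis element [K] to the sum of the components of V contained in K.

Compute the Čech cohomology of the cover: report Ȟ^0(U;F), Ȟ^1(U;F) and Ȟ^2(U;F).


nonempty overlaps:
  A1={{t3},{t4},{t5},{t1,t3},{t1,t4},{t1,t5},{t2,t3},{t2,t4},{t2,t5},{t3,t5},{t4,t5},{t1,t2,t3},{t1,t2,t4},{t2,t3,t5}} A2={{t1},{t1,t2},{t1,t3},{t1,t4},{t1,t5},{t1,t2,t3},{t1,t2,t4}} A3={{t2},{t1,t2},{t2,t3},{t2,t4},{t2,t5},{t1,t2,t3},{t1,t2,t4},{t2,t3,t5}}
  A12={{t1,t3},{t1,t4},{t1,t5},{t1,t2,t3},{t1,t2,t4}} A13={{t2,t3},{t2,t4},{t2,t5},{t1,t2,t3},{t1,t2,t4},{t2,t3,t5}} A23={{t1,t2},{t1,t2,t3},{t1,t2,t4}}
  A123={{t1,t2,t3},{t1,t2,t4}}
components per intersection:
  A1: {{t3},{t4},{t5},{t1,t3},{t1,t4},{t1,t5},{t2,t3},{t2,t4},{t2,t5},{t3,t5},{t4,t5},{t1,t2,t3},{t1,t2,t4},{t2,t3,t5}}
  A2: {{t1},{t1,t2},{t1,t3},{t1,t4},{t1,t5},{t1,t2,t3},{t1,t2,t4}}
  A3: {{t2},{t1,t2},{t2,t3},{t2,t4},{t2,t5},{t1,t2,t3},{t1,t2,t4},{t2,t3,t5}}
  A12: {{t1,t3},{t1,t2,t3}} {{t1,t4},{t1,t2,t4}} {{t1,t5}}
  A13: {{t2,t3},{t2,t5},{t1,t2,t3},{t2,t3,t5}} {{t2,t4},{t1,t2,t4}}
  A23: {{t1,t2},{t1,t2,t3},{t1,t2,t4}}
  A123: {{t1,t2,t3}} {{t1,t2,t4}}
C dims 3,6,2; δ0: rk 2, SNF 1^2; δ1: rk 2, SNF 1^2
degree 0: 3−2−0 = 1 → Ȟ^0 ≅ Z
degree 1: 6−2−2 = 2 → Ȟ^1 ≅ Z^2
degree 2: 2−0−2 = 0 → Ȟ^2 ≅ 0

Ȟ^0(U;F) ≅ Z, Ȟ^1(U;F) ≅ Z^2, Ȟ^2(U;F) ≅ 0


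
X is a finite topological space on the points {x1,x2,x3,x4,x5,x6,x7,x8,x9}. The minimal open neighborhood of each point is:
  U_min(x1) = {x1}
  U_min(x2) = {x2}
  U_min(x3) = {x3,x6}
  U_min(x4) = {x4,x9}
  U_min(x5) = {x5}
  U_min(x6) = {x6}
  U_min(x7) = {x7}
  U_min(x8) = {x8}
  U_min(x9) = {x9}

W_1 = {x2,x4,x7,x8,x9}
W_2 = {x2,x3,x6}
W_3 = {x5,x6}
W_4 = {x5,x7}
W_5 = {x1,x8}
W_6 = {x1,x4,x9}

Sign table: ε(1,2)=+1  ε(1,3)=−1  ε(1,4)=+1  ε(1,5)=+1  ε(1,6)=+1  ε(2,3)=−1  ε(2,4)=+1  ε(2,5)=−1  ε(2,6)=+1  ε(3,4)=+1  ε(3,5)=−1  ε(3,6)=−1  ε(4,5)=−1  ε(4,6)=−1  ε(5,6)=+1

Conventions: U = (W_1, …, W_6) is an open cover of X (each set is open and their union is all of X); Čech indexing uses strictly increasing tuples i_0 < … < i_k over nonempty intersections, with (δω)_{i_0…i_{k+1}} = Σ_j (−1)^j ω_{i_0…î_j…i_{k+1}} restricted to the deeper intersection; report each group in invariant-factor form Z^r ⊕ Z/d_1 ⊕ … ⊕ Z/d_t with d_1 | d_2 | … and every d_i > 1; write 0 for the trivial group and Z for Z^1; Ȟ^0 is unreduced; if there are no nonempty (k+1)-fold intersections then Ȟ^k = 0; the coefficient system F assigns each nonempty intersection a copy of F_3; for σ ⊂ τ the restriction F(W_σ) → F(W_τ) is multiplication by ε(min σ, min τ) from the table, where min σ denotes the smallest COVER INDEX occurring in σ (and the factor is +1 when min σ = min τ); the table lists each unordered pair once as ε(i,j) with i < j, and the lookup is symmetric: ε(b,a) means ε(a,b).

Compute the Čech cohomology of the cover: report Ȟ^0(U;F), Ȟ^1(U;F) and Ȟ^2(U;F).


Ȟ^0 ≅ 0,  Ȟ^1 ≅ Z/3,  Ȟ^2 ≅ 0

nerve of the cover:
  W12={x2} W14={x7} W15={x8} W16={x4,x9} W23={x6} W34={x5} W56={x1}
C dims 6,7; δ0: rk_F3 6
Ȟ^0 = (6 − 6) − 0 = 0, so Ȟ^0 ≅ 0
Ȟ^1 = (7 − 0) − 6 = 1, so Ȟ^1 ≅ Z/3
Ȟ^2 = (0 − 0) − 0 = 0, so Ȟ^2 ≅ 0


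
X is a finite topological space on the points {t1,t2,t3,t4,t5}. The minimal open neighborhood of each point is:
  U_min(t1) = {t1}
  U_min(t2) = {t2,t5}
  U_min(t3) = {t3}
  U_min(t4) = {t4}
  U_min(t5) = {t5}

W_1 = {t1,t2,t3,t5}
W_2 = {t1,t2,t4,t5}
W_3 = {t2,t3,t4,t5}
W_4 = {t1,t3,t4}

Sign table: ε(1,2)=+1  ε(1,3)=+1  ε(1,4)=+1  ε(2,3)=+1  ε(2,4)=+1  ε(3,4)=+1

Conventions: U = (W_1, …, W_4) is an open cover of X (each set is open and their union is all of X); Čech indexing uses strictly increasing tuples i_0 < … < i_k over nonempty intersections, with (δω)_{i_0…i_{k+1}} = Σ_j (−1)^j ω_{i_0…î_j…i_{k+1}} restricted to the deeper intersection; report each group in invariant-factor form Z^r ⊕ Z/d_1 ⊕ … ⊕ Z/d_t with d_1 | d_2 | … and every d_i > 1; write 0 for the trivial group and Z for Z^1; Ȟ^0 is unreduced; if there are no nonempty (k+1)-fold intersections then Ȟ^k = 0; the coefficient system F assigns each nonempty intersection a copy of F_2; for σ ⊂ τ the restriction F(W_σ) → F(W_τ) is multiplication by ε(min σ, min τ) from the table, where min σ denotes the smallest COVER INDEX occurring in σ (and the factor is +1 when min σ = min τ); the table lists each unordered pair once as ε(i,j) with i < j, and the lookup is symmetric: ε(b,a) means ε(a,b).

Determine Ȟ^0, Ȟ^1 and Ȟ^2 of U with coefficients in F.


intersection data:
  W12={t1,t2,t5} W13={t2,t3,t5} W14={t1,t3} W23={t2,t4,t5} W24={t1,t4} W34={t3,t4}
  W123={t2,t5} W124={t1} W134={t3} W234={t4}
C dims 4,6,4; δ0: rk_F2 3; δ1: rk_F2 3
Ȟ^0 = (4 − 3) − 0 = 1, so Ȟ^0 ≅ Z/2
Ȟ^1 = (6 − 3) − 3 = 0, so Ȟ^1 ≅ 0
Ȟ^2 = (4 − 0) − 3 = 1, so Ȟ^2 ≅ Z/2

Ȟ^0 ≅ Z/2, Ȟ^1 ≅ 0, Ȟ^2 ≅ Z/2


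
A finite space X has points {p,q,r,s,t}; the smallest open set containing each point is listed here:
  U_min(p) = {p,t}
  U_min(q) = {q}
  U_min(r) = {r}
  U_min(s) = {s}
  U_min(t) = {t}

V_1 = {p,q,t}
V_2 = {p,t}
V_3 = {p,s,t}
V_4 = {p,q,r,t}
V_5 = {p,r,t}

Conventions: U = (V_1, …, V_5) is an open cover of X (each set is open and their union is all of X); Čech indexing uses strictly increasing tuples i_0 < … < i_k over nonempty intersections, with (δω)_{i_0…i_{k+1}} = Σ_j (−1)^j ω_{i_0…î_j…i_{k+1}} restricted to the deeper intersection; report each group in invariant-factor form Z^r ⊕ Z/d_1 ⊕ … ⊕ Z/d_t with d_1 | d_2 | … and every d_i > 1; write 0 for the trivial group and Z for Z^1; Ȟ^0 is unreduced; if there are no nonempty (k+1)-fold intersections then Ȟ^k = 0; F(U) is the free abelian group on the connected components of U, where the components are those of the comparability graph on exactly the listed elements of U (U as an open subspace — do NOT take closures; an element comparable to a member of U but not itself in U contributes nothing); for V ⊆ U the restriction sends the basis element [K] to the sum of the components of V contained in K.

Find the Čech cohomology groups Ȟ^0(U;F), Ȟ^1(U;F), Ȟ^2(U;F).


intersection data:
  V12={p,t} V13={p,t} V14={p,q,t} V15={p,t} V23={p,t} V24={p,t} V25={p,t} V34={p,t} V35={p,t} V45={p,r,t}
  V123={p,t} V124={p,t} V125={p,t} V134={p,t} V135={p,t} V145={p,t} V234={p,t} V235={p,t} V245={p,t} V345={p,t}
  V1234={p,t} V1235={p,t} V1245={p,t} V1345={p,t} V2345={p,t}
  V12345={p,t}
components per intersection:
  V1: {p,t} {q}
  V2: {p,t}
  V3: {p,t} {s}
  V4: {p,t} {q} {r}
  V5: {p,t} {r}
  V12: {p,t}
  V13: {p,t}
  V14: {p,t} {q}
  V15: {p,t}
  V23: {p,t}
  V24: {p,t}
  V25: {p,t}
  V34: {p,t}
  V35: {p,t}
  V45: {p,t} {r}
  V123: {p,t}
  V124: {p,t}
  V125: {p,t}
  V134: {p,t}
  V135: {p,t}
  V145: {p,t}
  V234: {p,t}
  V235: {p,t}
  V245: {p,t}
  V345: {p,t}
  V1234: {p,t}
  V1235: {p,t}
  V1245: {p,t}
  V1345: {p,t}
  V2345: {p,t}
  V12345: {p,t}
C dims 10,12,10,5; δ0: rk 6, SNF 1^6; δ1: rk 6, SNF 1^6; δ2: rk 4, SNF 1^4
Ȟ^0 = (10 − 6) − 0 = 4, so Ȟ^0 ≅ Z^4
Ȟ^1 = (12 − 6) − 6 = 0, so Ȟ^1 ≅ 0
Ȟ^2 = (10 − 4) − 6 = 0, so Ȟ^2 ≅ 0

Ȟ^0 = Z^4, Ȟ^1 = 0 and Ȟ^2 = 0


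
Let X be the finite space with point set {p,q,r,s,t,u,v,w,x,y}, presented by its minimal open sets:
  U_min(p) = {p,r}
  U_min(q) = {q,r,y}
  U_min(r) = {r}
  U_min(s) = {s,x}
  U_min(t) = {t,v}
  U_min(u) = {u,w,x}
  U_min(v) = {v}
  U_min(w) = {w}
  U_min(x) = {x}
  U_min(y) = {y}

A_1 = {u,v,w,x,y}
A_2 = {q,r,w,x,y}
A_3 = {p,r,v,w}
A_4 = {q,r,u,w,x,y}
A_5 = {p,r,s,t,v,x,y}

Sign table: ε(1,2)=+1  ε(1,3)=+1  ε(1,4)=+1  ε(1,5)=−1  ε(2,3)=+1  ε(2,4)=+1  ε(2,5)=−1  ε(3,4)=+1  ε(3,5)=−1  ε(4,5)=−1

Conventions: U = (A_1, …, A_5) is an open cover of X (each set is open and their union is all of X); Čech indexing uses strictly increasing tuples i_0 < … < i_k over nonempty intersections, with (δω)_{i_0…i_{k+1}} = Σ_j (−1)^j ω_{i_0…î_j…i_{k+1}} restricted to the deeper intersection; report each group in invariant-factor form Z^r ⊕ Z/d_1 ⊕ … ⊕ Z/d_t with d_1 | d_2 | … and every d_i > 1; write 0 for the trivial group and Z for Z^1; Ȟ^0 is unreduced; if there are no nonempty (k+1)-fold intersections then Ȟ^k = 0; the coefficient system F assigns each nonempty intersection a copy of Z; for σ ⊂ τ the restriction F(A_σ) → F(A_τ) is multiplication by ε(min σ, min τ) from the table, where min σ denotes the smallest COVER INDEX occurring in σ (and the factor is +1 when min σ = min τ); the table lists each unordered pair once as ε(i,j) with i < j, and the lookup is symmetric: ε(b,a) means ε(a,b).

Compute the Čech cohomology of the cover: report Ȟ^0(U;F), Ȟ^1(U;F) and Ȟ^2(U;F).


Ȟ^0 = Z, Ȟ^1 = 0, Ȟ^2 = Z

nerve simplices:
  A12={w,x,y} A13={v,w} A14={u,w,x,y} A15={v,x,y} A23={r,w} A24={q,r,w,x,y} A25={r,x,y} A34={r,w} A35={p,r,v} A45={r,x,y}
  A123={w} A124={w,x,y} A125={x,y} A134={w} A135={v} A145={x,y} A234={r,w} A235={r} A245={r,x,y} A345={r}
  A1234={w} A1245={x,y} A2345={r}
C dims 5,10,10,3; δ0: rk 4, SNF 1^4; δ1: rk 6, SNF 1^6; δ2: rk 3, SNF 1^3
degree 0: 5−4−0 = 1 → Ȟ^0 ≅ Z
degree 1: 10−6−4 = 0 → Ȟ^1 ≅ 0
degree 2: 10−3−6 = 1 → Ȟ^2 ≅ Z


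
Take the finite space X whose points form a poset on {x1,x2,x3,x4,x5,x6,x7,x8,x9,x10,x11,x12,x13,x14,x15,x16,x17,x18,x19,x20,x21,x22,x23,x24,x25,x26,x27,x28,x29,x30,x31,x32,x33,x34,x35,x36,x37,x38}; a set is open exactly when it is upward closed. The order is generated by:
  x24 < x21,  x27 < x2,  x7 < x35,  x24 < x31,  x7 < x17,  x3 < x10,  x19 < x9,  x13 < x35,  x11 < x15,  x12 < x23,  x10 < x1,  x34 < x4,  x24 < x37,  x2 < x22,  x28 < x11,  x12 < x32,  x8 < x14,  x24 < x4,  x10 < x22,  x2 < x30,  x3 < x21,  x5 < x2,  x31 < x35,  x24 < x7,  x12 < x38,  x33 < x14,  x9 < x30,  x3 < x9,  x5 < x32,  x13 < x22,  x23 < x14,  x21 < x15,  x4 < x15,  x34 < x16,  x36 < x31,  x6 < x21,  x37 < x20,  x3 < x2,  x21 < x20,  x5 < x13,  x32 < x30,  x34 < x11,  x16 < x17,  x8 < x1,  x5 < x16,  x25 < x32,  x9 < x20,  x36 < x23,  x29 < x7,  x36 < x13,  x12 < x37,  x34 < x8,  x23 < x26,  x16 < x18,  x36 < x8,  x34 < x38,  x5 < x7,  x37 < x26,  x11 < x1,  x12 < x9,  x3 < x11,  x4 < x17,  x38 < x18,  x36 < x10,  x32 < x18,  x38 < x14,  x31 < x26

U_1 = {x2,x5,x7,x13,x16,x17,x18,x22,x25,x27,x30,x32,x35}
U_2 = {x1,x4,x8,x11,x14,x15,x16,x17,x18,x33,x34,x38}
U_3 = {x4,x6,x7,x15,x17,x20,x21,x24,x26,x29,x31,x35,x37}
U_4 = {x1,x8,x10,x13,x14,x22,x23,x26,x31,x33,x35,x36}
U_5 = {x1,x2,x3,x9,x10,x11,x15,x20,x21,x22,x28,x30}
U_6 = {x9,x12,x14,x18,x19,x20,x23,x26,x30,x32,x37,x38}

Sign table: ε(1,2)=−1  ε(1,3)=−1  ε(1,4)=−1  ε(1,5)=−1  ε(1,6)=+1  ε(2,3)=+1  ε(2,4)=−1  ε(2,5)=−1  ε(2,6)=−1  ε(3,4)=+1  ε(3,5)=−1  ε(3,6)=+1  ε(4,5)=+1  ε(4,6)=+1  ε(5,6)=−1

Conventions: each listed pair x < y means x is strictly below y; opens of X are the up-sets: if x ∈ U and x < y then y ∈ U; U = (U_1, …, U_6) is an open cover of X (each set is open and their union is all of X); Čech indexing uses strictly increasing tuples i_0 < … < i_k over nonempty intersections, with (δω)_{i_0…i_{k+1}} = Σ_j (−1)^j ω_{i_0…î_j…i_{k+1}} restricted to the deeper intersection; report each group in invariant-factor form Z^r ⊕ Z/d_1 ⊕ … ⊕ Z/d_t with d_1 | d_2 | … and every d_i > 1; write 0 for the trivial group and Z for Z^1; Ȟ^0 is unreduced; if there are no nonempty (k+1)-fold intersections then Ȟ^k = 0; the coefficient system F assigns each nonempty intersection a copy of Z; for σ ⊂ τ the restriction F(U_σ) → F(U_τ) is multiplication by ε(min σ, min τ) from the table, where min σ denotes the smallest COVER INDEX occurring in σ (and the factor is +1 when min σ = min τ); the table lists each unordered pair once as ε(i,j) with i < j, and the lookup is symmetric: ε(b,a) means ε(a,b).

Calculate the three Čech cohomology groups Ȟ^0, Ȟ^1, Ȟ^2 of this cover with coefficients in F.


nerve simplices:
  U12={x16,x17,x18} U13={x7,x17,x35} U14={x13,x22,x35} U15={x2,x22,x30} U16={x18,x30,x32} U23={x4,x15,x17} U24={x1,x8,x14,x33} U25={x1,x11,x15} U26={x14,x18,x38} U34={x26,x31,x35} U35={x15,x20,x21} U36={x20,x26,x37} U45={x1,x10,x22} U46={x14,x23,x26} U56={x9,x20,x30}
  U123={x17} U126={x18} U134={x35} U145={x22} U156={x30} U235={x15} U245={x1} U246={x14} U346={x26} U356={x20}
C dims 6,15,10; δ0: rk 6, SNF 1^5·2; δ1: rk 9, SNF 1^9
degree 0: 6−6−0 = 0 → Ȟ^0 ≅ 0
degree 1: 15−9−6 = 0 plus torsion [2] → Ȟ^1 ≅ Z/2
degree 2: 10−0−9 = 1 → Ȟ^2 ≅ Z

Ȟ^0 = 0, Ȟ^1 = Z/2 and Ȟ^2 = Z


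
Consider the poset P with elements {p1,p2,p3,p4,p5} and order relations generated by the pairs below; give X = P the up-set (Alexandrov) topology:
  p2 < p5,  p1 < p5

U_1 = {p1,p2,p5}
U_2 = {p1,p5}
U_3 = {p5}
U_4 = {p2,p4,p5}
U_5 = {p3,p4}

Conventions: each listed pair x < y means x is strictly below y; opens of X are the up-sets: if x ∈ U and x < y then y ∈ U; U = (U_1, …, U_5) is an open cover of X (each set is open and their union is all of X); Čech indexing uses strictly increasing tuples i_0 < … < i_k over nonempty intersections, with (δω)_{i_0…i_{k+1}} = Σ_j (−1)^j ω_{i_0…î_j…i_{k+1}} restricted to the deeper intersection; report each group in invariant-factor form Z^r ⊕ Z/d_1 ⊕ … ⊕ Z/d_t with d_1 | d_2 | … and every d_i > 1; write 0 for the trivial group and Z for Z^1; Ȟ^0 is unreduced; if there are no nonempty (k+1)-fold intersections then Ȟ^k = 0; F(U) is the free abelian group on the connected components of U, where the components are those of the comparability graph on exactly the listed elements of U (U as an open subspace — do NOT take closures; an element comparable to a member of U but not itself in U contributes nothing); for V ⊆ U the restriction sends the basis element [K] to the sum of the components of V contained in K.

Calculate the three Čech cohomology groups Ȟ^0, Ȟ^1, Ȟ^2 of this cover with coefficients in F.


Ȟ^0(U;F) ≅ Z^3,  Ȟ^1(U;F) ≅ 0,  Ȟ^2(U;F) ≅ 0

nerve simplices:
  U12={p1,p5} U13={p5} U14={p2,p5} U23={p5} U24={p5} U34={p5} U45={p4}
  U123={p5} U124={p5} U134={p5} U234={p5}
  U1234={p5}
components per intersection:
  U1: {p1,p2,p5}
  U2: {p1,p5}
  U3: {p5}
  U4: {p2,p5} {p4}
  U5: {p3} {p4}
  U12: {p1,p5}
  U13: {p5}
  U14: {p2,p5}
  U23: {p5}
  U24: {p5}
  U34: {p5}
  U45: {p4}
  U123: {p5}
  U124: {p5}
  U134: {p5}
  U234: {p5}
  U1234: {p5}
C dims 7,7,4,1; δ0: rk 4, SNF 1^4; δ1: rk 3, SNF 1^3; δ2: rk 1, SNF 1^1
degree 0: 7−4−0 = 3 → Ȟ^0 ≅ Z^3
degree 1: 7−3−4 = 0 → Ȟ^1 ≅ 0
degree 2: 4−1−3 = 0 → Ȟ^2 ≅ 0


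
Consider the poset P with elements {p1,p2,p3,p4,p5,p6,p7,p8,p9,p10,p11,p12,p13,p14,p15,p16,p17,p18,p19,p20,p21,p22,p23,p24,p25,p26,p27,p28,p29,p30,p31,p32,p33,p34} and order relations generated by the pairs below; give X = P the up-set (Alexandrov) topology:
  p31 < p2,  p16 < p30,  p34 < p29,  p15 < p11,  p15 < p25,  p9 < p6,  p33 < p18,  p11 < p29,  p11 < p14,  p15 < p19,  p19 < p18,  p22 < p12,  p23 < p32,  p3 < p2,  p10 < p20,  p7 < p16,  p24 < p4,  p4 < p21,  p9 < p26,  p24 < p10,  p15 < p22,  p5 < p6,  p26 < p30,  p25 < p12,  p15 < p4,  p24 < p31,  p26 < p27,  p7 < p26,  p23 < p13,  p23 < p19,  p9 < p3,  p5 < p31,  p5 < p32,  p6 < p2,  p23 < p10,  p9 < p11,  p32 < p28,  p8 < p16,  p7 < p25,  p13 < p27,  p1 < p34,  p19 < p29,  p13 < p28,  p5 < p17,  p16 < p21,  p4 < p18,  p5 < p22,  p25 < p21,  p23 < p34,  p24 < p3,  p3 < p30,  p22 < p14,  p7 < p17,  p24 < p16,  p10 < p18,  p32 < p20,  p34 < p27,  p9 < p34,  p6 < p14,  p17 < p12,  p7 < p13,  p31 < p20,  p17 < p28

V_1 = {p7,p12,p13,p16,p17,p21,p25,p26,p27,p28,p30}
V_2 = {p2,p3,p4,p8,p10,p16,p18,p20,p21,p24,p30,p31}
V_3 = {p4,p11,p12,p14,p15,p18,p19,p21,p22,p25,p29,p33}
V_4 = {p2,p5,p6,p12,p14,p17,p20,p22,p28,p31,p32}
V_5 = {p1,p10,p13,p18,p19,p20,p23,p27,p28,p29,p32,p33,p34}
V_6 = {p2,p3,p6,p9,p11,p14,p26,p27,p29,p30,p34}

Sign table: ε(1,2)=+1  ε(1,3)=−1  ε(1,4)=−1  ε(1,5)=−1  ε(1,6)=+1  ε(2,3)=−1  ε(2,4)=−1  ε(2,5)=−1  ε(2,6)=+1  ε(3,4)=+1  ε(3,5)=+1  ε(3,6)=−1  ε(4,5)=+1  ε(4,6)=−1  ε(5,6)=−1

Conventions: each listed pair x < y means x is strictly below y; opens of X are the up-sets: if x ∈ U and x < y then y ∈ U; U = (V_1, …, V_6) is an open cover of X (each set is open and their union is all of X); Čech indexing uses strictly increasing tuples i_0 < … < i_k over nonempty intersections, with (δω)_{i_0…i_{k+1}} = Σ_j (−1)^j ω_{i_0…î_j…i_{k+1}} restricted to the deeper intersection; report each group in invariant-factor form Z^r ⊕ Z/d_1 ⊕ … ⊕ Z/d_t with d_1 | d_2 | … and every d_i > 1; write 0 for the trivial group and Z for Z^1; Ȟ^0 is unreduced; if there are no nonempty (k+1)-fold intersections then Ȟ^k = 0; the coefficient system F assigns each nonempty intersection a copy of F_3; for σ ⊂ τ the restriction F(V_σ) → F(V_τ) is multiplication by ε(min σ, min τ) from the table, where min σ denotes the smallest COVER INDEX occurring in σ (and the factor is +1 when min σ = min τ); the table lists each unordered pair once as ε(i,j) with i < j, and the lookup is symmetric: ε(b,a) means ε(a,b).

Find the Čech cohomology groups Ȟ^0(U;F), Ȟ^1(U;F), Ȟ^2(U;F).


nonempty intersections:
  V12={p16,p21,p30} V13={p12,p21,p25} V14={p12,p17,p28} V15={p13,p27,p28} V16={p26,p27,p30} V23={p4,p18,p21} V24={p2,p20,p31} V25={p10,p18,p20} V26={p2,p3,p30} V34={p12,p14,p22} V35={p18,p19,p29,p33} V36={p11,p14,p29} V45={p20,p28,p32} V46={p2,p6,p14} V56={p27,p29,p34}
  V123={p21} V126={p30} V134={p12} V145={p28} V156={p27} V235={p18} V245={p20} V246={p2} V346={p14} V356={p29}
C dims 6,15,10; δ0: rk_F3 5; δ1: rk_F3 10
Ȟ^0: (6−5)−0=1 ⇒ Z/3
Ȟ^1: (15−10)−5=0 ⇒ 0
Ȟ^2: (10−0)−10=0 ⇒ 0

Ȟ^0 = Z/3,  Ȟ^1 = 0,  Ȟ^2 = 0


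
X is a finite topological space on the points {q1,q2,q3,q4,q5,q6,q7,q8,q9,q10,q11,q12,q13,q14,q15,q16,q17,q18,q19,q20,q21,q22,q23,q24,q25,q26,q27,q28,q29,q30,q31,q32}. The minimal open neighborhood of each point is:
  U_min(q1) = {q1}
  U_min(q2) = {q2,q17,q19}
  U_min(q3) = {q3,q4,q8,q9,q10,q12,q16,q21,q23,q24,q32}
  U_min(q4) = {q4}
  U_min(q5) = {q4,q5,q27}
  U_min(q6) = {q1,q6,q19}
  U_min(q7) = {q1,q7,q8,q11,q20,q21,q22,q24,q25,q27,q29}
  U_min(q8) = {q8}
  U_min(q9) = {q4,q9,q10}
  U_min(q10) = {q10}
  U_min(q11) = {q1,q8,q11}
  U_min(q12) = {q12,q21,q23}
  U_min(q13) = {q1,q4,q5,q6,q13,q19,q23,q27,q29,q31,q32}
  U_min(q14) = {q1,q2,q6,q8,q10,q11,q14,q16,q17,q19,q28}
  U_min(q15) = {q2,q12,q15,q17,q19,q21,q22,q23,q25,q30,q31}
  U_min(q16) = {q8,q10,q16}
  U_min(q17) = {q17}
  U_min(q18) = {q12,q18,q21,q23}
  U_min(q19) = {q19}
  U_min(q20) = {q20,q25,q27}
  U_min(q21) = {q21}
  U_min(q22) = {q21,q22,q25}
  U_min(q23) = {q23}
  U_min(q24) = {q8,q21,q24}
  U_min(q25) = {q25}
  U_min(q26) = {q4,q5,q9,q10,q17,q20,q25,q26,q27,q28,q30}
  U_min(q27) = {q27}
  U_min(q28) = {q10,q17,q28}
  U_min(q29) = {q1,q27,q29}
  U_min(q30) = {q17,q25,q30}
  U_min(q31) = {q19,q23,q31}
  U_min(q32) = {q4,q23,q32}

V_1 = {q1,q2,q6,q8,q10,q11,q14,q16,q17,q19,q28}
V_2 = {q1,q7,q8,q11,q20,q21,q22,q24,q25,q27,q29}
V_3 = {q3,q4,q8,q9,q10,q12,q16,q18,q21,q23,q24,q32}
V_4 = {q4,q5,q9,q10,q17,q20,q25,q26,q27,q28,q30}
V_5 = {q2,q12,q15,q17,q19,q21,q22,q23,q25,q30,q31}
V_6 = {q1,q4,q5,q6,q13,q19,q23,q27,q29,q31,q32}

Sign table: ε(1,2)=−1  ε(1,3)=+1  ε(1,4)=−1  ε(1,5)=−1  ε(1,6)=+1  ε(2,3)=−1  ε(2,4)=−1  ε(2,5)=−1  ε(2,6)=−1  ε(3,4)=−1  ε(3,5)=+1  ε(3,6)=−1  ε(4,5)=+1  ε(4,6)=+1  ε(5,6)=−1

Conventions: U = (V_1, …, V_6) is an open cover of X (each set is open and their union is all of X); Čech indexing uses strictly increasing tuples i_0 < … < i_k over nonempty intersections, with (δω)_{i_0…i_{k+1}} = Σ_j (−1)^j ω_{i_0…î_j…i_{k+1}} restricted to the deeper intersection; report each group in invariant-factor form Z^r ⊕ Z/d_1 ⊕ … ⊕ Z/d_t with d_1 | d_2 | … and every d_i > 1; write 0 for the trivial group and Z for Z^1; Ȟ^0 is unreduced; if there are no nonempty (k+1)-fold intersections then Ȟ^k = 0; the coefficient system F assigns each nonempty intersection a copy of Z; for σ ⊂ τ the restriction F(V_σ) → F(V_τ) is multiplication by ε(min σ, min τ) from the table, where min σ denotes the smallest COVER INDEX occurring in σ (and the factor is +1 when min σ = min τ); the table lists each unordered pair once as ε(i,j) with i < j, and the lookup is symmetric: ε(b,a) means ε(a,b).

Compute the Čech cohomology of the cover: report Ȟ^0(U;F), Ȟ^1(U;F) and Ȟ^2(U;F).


Ȟ^0 = 0,  Ȟ^1 = Z/2,  Ȟ^2 = Z

nerve of the cover:
  V12={q1,q8,q11} V13={q8,q10,q16} V14={q10,q17,q28} V15={q2,q17,q19} V16={q1,q6,q19} V23={q8,q21,q24} V24={q20,q25,q27} V25={q21,q22,q25} V26={q1,q27,q29} V34={q4,q9,q10} V35={q12,q21,q23} V36={q4,q23,q32} V45={q17,q25,q30} V46={q4,q5,q27} V56={q19,q23,q31}
  V123={q8} V126={q1} V134={q10} V145={q17} V156={q19} V235={q21} V245={q25} V246={q27} V346={q4} V356={q23}
C dims 6,15,10; δ0: rk 6, SNF 1^5·2; δ1: rk 9, SNF 1^9
Ȟ^0 = (6 − 6) − 0 = 0, so Ȟ^0 ≅ 0
Ȟ^1 = (15 − 9) − 6 = 0 plus torsion [2], so Ȟ^1 ≅ Z/2
Ȟ^2 = (10 − 0) − 9 = 1, so Ȟ^2 ≅ Z


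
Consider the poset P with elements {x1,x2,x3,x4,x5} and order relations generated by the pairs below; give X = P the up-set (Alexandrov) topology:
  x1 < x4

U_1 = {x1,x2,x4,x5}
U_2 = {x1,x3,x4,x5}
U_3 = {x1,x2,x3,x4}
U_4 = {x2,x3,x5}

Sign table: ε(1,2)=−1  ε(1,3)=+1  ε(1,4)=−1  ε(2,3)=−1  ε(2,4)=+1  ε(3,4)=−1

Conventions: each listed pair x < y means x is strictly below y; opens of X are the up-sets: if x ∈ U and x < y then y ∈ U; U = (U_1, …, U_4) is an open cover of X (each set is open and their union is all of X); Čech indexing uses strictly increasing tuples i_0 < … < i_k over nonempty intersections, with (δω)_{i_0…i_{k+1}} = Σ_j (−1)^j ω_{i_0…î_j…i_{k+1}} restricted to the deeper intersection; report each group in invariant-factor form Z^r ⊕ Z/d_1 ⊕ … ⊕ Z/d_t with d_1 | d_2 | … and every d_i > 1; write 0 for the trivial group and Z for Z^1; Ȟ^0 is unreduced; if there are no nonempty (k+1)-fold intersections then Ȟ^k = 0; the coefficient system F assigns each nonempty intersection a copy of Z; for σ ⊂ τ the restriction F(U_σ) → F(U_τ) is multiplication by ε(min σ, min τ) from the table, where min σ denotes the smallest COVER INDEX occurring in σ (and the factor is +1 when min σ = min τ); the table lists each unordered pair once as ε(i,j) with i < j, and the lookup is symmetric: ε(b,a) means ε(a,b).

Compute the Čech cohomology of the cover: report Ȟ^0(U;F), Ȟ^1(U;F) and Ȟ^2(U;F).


nonempty overlaps:
  U12={x1,x4,x5} U13={x1,x2,x4} U14={x2,x5} U23={x1,x3,x4} U24={x3,x5} U34={x2,x3}
  U123={x1,x4} U124={x5} U134={x2} U234={x3}
C dims 4,6,4; δ0: rk 3, SNF 1^3; δ1: rk 3, SNF 1^3
degree 0: 4−3−0 = 1 → Ȟ^0 ≅ Z
degree 1: 6−3−3 = 0 → Ȟ^1 ≅ 0
degree 2: 4−0−3 = 1 → Ȟ^2 ≅ Z

Ȟ^0(U;F) ≅ Z, Ȟ^1(U;F) ≅ 0 and Ȟ^2(U;F) ≅ Z
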